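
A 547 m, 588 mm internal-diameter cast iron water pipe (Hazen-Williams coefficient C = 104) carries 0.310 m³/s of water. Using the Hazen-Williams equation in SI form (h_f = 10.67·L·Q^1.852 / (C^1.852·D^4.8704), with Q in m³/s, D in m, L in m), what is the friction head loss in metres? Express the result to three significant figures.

h_f = 10.67·547·0.310^1.852 / (104^1.852·0.588^4.8704) = 1.629 m

h_f ≈ 1.63 m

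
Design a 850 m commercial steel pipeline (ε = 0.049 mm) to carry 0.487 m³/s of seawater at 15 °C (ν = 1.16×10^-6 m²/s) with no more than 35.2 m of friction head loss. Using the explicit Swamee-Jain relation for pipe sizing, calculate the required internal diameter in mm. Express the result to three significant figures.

D ≈ 368 mm

Swamee-Jain (Type III): D = 0.66·[ε^1.25·(LQ²/(gh_f))^4.75 + ν·Q^9.4·(L/(gh_f))^5.2]^0.04
LQ²/(gh_f) = 0.5838; L/(gh_f) = 2.462
Term 1 = ε^1.25·(…)^4.75 = 3.18×10^-7; Term 2 = ν·Q^9.4·(…)^5.2 = 1.45×10^-7
D = 0.66·(3.18×10^-7 + 1.45×10^-7)^0.04 = 0.3683 m = 368 mm
Check: V = 4.57 m/s, Re = 1.45×10^6, f = 0.01364, h_f = 33.5 m ≈ 35.2 m ✓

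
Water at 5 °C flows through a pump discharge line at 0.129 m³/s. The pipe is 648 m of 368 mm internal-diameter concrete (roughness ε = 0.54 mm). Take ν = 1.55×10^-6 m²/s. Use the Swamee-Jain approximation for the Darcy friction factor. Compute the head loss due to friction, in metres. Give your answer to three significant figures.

V = 4Q/(πD²) = 4·0.129/(π·0.368²) = 1.213 m/s
Re = VD/ν = 1.213·0.368/1.55×10^-6 = 2.88×10^5 → turbulent
ε/D = 0.54/368 = 0.00147
Swamee-Jain: f = 0.02253
h_f = f(L/D)V²/(2g) = 0.02253·(648/0.368)·1.213²/(2·9.81) = 2.975 m

h_f ≈ 2.97 m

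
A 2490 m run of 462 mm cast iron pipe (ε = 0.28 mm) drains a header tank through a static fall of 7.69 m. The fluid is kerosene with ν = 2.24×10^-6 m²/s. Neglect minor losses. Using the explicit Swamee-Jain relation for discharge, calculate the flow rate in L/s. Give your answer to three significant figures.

Q ≈ 203 L/s

Swamee-Jain (Type II): Q = -0.965·√(gD⁵h_f/L)·ln[ε/(3.7D) + √(3.17ν²L/(gD³h_f))]
√(gD⁵h_f/L) = √(9.81·0.462⁵·7.69/2490) = 0.02525
ε/(3.7D) = 1.64×10^-4; √(3.17ν²L/(gD³h_f)) = 7.30×10^-5
Q = -0.965·0.02525·ln(2.368×10^-4) = 0.2034 m³/s
Check: V = 1.21 m/s, Re = 2.50×10^5, f = 0.01914, h_f = 7.74 m ≈ 7.69 m ✓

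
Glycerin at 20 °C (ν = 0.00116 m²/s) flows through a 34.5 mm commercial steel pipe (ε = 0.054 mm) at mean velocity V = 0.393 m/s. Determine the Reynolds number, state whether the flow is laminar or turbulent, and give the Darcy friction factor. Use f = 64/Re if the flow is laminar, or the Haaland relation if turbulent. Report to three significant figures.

Re = VD/ν = 0.3930·0.0345/0.00116 = 11.7
Re < 2300 → laminar → f = 64/Re = 5.476

Re ≈ 11.7; laminar; f = 64/Re ≈ 5.48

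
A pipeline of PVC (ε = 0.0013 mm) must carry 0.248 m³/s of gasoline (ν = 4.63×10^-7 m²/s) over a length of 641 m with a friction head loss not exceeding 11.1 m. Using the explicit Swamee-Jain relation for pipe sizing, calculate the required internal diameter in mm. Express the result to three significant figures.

Swamee-Jain (Type III): D = 0.66·[ε^1.25·(LQ²/(gh_f))^4.75 + ν·Q^9.4·(L/(gh_f))^5.2]^0.04
LQ²/(gh_f) = 0.3621; L/(gh_f) = 5.887
Term 1 = ε^1.25·(…)^4.75 = 3.52×10^-10; Term 2 = ν·Q^9.4·(…)^5.2 = 9.48×10^-9
D = 0.66·(3.52×10^-10 + 9.48×10^-9)^0.04 = 0.3157 m = 316 mm
Check: V = 3.17 m/s, Re = 2.16×10^6, f = 0.01040, h_f = 10.8 m ≈ 11.1 m ✓

D ≈ 316 mm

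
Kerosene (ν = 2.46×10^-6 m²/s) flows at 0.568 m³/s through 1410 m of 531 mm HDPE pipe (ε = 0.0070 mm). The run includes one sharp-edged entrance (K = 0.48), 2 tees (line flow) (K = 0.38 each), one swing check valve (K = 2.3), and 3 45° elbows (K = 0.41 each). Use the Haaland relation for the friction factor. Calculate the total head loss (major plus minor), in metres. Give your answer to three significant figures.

V = 4Q/(πD²) = 2.565 m/s; V²/2g = 0.3353 m
Re = 5.54×10^5, ε/D = 1.32×10^-5 → f = 0.01299 (Haaland)
Major: h_f = f(L/D)·V²/2g = 0.01299·2655·0.3353 = 11.57 m
Minor: ΣK = 4.77; h_m = ΣK·V²/2g = 1.599 m
Total H_L = 11.57 + 1.599 = 13.17 m

H_L ≈ 13.2 m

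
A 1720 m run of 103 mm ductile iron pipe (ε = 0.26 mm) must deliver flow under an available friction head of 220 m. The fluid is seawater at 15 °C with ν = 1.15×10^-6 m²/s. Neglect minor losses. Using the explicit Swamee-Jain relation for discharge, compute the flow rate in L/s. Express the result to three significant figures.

Swamee-Jain (Type II): Q = -0.965·√(gD⁵h_f/L)·ln[ε/(3.7D) + √(3.17ν²L/(gD³h_f))]
√(gD⁵h_f/L) = √(9.81·0.103⁵·220/1720) = 0.003814
ε/(3.7D) = 6.82×10^-4; √(3.17ν²L/(gD³h_f)) = 5.53×10^-5
Q = -0.965·0.003814·ln(7.375×10^-4) = 0.02654 m³/s
Check: V = 3.19 m/s, Re = 2.85×10^5, f = 0.02563, h_f = 221 m ≈ 220 m ✓

Q ≈ 26.5 L/s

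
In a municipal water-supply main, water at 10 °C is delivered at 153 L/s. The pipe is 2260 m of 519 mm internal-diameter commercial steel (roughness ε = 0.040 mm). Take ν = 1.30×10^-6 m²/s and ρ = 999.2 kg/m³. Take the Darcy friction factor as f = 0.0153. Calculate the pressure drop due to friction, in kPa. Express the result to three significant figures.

Δp ≈ 17.4 kPa

V = 4Q/(πD²) = 4·0.153/(π·0.519²) = 0.7232 m/s
h_f = f(L/D)V²/(2g) = 0.01530·(2260/0.519)·0.7232²/(2·9.81) = 1.776 m
Δp = ρg·h_f = 999.2·9.81·1.776 = 17.41 kPa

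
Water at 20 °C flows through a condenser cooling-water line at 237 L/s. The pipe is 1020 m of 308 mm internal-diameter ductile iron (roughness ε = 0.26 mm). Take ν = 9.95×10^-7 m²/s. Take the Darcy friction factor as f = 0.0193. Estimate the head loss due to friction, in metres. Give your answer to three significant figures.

V = 4Q/(πD²) = 4·0.237/(π·0.308²) = 3.181 m/s
h_f = f(L/D)V²/(2g) = 0.01930·(1020/0.308)·3.181²/(2·9.81) = 32.96 m

h_f ≈ 33.0 m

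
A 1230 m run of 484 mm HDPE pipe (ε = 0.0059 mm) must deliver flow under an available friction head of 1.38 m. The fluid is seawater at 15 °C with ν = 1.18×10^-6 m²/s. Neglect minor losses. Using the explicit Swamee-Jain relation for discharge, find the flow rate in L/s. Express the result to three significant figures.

Q ≈ 160 L/s

Swamee-Jain (Type II): Q = -0.965·√(gD⁵h_f/L)·ln[ε/(3.7D) + √(3.17ν²L/(gD³h_f))]
√(gD⁵h_f/L) = √(9.81·0.484⁵·1.38/1230) = 0.01710
ε/(3.7D) = 3.29×10^-6; √(3.17ν²L/(gD³h_f)) = 5.95×10^-5
Q = -0.965·0.01710·ln(6.277×10^-5) = 0.1596 m³/s
Check: V = 0.868 m/s, Re = 3.56×10^5, f = 0.01408, h_f = 1.37 m ≈ 1.38 m ✓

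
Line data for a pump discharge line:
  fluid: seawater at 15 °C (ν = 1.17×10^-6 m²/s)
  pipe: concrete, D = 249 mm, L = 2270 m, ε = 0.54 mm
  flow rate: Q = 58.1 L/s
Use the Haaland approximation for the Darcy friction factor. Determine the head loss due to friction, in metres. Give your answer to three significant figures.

V = 4Q/(πD²) = 4·0.0581/(π·0.249²) = 1.193 m/s
Re = VD/ν = 1.193·0.249/1.17×10^-6 = 2.54×10^5 → turbulent
ε/D = 0.54/249 = 0.00217
Haaland: f = 0.02457
h_f = f(L/D)V²/(2g) = 0.02457·(2270/0.249)·1.193²/(2·9.81) = 16.25 m

h_f ≈ 16.3 m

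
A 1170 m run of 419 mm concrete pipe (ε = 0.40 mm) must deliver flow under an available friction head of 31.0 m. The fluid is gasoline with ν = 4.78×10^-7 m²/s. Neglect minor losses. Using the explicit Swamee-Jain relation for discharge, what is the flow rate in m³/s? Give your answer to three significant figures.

Swamee-Jain (Type II): Q = -0.965·√(gD⁵h_f/L)·ln[ε/(3.7D) + √(3.17ν²L/(gD³h_f))]
√(gD⁵h_f/L) = √(9.81·0.419⁵·31.0/1170) = 0.05794
ε/(3.7D) = 2.58×10^-4; √(3.17ν²L/(gD³h_f)) = 6.15×10^-6
Q = -0.965·0.05794·ln(2.642×10^-4) = 0.4606 m³/s
Check: V = 3.34 m/s, Re = 2.93×10^6, f = 0.01957, h_f = 31.1 m ≈ 31.0 m ✓

Q ≈ 0.461 m³/s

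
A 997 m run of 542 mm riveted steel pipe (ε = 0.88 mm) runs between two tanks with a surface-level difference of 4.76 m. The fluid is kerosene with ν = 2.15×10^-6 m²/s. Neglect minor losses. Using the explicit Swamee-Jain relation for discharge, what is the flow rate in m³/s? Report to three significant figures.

Swamee-Jain (Type II): Q = -0.965·√(gD⁵h_f/L)·ln[ε/(3.7D) + √(3.17ν²L/(gD³h_f))]
√(gD⁵h_f/L) = √(9.81·0.542⁵·4.76/997) = 0.04680
ε/(3.7D) = 4.39×10^-4; √(3.17ν²L/(gD³h_f)) = 4.43×10^-5
Q = -0.965·0.04680·ln(4.831×10^-4) = 0.3449 m³/s
Check: V = 1.49 m/s, Re = 3.77×10^5, f = 0.02287, h_f = 4.79 m ≈ 4.76 m ✓

Q ≈ 0.345 m³/s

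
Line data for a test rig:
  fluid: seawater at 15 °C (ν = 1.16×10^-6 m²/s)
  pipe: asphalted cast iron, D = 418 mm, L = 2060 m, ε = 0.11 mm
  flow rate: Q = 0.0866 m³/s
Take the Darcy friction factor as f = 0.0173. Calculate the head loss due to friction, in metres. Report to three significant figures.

V = 4Q/(πD²) = 4·0.0866/(π·0.418²) = 0.6311 m/s
h_f = f(L/D)V²/(2g) = 0.01730·(2060/0.418)·0.6311²/(2·9.81) = 1.731 m

h_f ≈ 1.73 m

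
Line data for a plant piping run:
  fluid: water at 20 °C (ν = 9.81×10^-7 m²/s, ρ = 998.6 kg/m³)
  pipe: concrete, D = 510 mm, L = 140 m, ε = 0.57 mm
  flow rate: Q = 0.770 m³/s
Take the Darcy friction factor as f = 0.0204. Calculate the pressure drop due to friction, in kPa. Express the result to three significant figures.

V = 4Q/(πD²) = 4·0.770/(π·0.510²) = 3.769 m/s
h_f = f(L/D)V²/(2g) = 0.02040·(140/0.510)·3.769²/(2·9.81) = 4.055 m
Δp = ρg·h_f = 998.6·9.81·4.055 = 39.73 kPa

Δp ≈ 39.7 kPa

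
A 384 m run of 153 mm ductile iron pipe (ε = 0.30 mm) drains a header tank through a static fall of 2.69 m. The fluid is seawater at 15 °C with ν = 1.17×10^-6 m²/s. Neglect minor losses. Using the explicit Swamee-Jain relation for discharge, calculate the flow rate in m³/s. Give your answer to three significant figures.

Swamee-Jain (Type II): Q = -0.965·√(gD⁵h_f/L)·ln[ε/(3.7D) + √(3.17ν²L/(gD³h_f))]
√(gD⁵h_f/L) = √(9.81·0.153⁵·2.69/384) = 0.002400
ε/(3.7D) = 5.30×10^-4; √(3.17ν²L/(gD³h_f)) = 1.33×10^-4
Q = -0.965·0.002400·ln(6.627×10^-4) = 0.01695 m³/s
Check: V = 0.922 m/s, Re = 1.21×10^5, f = 0.02495, h_f = 2.71 m ≈ 2.69 m ✓

Q ≈ 0.0170 m³/s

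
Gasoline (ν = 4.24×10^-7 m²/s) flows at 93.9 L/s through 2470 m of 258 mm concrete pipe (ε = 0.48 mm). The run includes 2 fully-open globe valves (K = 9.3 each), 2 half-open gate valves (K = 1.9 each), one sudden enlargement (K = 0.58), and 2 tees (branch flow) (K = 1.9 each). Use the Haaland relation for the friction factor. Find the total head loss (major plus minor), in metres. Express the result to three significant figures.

V = 4Q/(πD²) = 1.796 m/s; V²/2g = 0.1644 m
Re = 1.09×10^6, ε/D = 0.00186 → f = 0.02318 (Haaland)
Major: h_f = f(L/D)·V²/2g = 0.02318·9574·0.1644 = 36.49 m
Minor: ΣK = 26.8; h_m = ΣK·V²/2g = 4.403 m
Total H_L = 36.49 + 4.403 = 40.89 m

H_L ≈ 40.9 m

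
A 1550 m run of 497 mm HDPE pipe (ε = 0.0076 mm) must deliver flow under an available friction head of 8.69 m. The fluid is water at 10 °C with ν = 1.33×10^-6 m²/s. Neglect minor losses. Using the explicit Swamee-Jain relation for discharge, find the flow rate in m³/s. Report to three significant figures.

Q ≈ 0.407 m³/s

Swamee-Jain (Type II): Q = -0.965·√(gD⁵h_f/L)·ln[ε/(3.7D) + √(3.17ν²L/(gD³h_f))]
√(gD⁵h_f/L) = √(9.81·0.497⁵·8.69/1550) = 0.04084
ε/(3.7D) = 4.13×10^-6; √(3.17ν²L/(gD³h_f)) = 2.88×10^-5
Q = -0.965·0.04084·ln(3.295×10^-5) = 0.4067 m³/s
Check: V = 2.10 m/s, Re = 7.83×10^5, f = 0.01242, h_f = 8.68 m ≈ 8.69 m ✓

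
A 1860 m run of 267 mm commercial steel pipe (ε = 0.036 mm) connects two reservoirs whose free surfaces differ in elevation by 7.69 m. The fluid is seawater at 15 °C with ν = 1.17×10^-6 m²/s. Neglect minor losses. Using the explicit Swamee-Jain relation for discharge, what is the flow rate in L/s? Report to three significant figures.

Swamee-Jain (Type II): Q = -0.965·√(gD⁵h_f/L)·ln[ε/(3.7D) + √(3.17ν²L/(gD³h_f))]
√(gD⁵h_f/L) = √(9.81·0.267⁵·7.69/1860) = 0.007419
ε/(3.7D) = 3.64×10^-5; √(3.17ν²L/(gD³h_f)) = 7.50×10^-5
Q = -0.965·0.007419·ln(1.114×10^-4) = 0.06516 m³/s
Check: V = 1.16 m/s, Re = 2.66×10^5, f = 0.01601, h_f = 7.70 m ≈ 7.69 m ✓

Q ≈ 65.2 L/s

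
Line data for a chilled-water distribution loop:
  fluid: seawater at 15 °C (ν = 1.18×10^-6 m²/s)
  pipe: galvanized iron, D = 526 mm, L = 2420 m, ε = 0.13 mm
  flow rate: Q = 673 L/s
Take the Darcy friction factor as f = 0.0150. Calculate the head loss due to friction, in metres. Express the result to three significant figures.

h_f ≈ 33.7 m

V = 4Q/(πD²) = 4·0.673/(π·0.526²) = 3.097 m/s
h_f = f(L/D)V²/(2g) = 0.01500·(2420/0.526)·3.097²/(2·9.81) = 33.74 m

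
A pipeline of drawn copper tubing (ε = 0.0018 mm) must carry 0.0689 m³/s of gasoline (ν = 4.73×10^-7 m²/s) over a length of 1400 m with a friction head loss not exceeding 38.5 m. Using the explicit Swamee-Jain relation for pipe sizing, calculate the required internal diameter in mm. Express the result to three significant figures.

D ≈ 177 mm

Swamee-Jain (Type III): D = 0.66·[ε^1.25·(LQ²/(gh_f))^4.75 + ν·Q^9.4·(L/(gh_f))^5.2]^0.04
LQ²/(gh_f) = 0.01760; L/(gh_f) = 3.707
Term 1 = ε^1.25·(…)^4.75 = 3.05×10^-16; Term 2 = ν·Q^9.4·(…)^5.2 = 5.16×10^-15
D = 0.66·(3.05×10^-16 + 5.16×10^-15)^0.04 = 0.1774 m = 177 mm
Check: V = 2.79 m/s, Re = 1.05×10^6, f = 0.01178, h_f = 36.8 m ≈ 38.5 m ✓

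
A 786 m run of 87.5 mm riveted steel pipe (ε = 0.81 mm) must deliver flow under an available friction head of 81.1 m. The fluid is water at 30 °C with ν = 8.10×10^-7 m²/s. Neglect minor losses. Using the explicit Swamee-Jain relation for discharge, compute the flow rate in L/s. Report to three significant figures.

Swamee-Jain (Type II): Q = -0.965·√(gD⁵h_f/L)·ln[ε/(3.7D) + √(3.17ν²L/(gD³h_f))]
√(gD⁵h_f/L) = √(9.81·0.0875⁵·81.1/786) = 0.002279
ε/(3.7D) = 0.00250; √(3.17ν²L/(gD³h_f)) = 5.54×10^-5
Q = -0.965·0.002279·ln(0.002557) = 0.01312 m³/s
Check: V = 2.18 m/s, Re = 2.36×10^5, f = 0.03734, h_f = 81.4 m ≈ 81.1 m ✓

Q ≈ 13.1 L/s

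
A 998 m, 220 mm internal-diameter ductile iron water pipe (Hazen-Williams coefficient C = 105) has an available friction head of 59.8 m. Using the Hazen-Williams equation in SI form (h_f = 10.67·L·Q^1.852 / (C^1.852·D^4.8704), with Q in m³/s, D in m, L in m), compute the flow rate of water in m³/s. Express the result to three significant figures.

Q ≈ 0.119 m³/s

Rearranging: Q = [h_f·C^1.852·D^4.8704 / (10.67·L)]^(1/1.852)
Q = [59.8·105^1.852·0.220^4.8704 / (10.67·998)]^0.540 = 0.1193 m³/s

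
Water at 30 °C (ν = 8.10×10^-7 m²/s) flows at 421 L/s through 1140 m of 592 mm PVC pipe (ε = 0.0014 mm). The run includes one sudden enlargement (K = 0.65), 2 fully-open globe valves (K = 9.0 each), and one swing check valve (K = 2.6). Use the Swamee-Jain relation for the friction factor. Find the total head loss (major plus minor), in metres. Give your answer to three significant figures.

H_L ≈ 5.16 m

V = 4Q/(πD²) = 1.529 m/s; V²/2g = 0.1192 m
Re = 1.12×10^6, ε/D = 2.36×10^-6 → f = 0.01146 (Swamee-Jain)
Major: h_f = f(L/D)·V²/2g = 0.01146·1926·0.1192 = 2.630 m
Minor: ΣK = 21.2; h_m = ΣK·V²/2g = 2.534 m
Total H_L = 2.630 + 2.534 = 5.164 m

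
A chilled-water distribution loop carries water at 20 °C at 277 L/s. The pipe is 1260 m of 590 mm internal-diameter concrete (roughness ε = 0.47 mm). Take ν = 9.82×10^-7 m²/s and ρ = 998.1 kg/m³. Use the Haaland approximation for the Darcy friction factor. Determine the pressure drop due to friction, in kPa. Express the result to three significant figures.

Δp ≈ 20.9 kPa

V = 4Q/(πD²) = 4·0.277/(π·0.590²) = 1.013 m/s
Re = VD/ν = 1.013·0.590/9.82×10^-7 = 6.09×10^5 → turbulent
ε/D = 0.47/590 = 7.97×10^-4
Haaland: f = 0.01914
h_f = f(L/D)V²/(2g) = 0.01914·(1260/0.590)·1.013²/(2·9.81) = 2.138 m
Δp = ρg·h_f = 998.1·9.81·2.138 = 20.94 kPa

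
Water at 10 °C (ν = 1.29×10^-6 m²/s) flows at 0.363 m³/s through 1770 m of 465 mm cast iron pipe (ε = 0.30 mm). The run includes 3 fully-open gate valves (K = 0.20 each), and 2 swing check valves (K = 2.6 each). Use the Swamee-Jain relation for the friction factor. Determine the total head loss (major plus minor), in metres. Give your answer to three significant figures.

V = 4Q/(πD²) = 2.138 m/s; V²/2g = 0.2329 m
Re = 7.71×10^5, ε/D = 6.45×10^-4 → f = 0.01834 (Swamee-Jain)
Major: h_f = f(L/D)·V²/2g = 0.01834·3806·0.2329 = 16.26 m
Minor: ΣK = 5.80; h_m = ΣK·V²/2g = 1.351 m
Total H_L = 16.26 + 1.351 = 17.61 m

H_L ≈ 17.6 m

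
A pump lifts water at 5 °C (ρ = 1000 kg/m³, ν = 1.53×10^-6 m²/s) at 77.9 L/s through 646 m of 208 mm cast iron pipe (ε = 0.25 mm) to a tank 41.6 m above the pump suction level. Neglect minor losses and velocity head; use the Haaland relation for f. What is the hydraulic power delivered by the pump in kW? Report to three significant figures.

P_hyd ≈ 45.3 kW

V = 4Q/(πD²) = 2.293 m/s; Re = 3.12×10^5; ε/D = 0.00120; f = 0.02131
h_f = f(L/D)V²/2g = 17.73 m
Total head H = z + h_f = 41.6 + 17.73 = 59.33 m
P_hyd = ρgQH = 1000·9.81·0.0779·59.33 = 45.34 kW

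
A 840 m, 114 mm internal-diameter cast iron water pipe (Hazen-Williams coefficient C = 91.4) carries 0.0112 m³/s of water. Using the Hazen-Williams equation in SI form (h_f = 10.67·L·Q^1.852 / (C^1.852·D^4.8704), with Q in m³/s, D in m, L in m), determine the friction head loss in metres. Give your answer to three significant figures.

h_f ≈ 20.0 m

h_f = 10.67·840·0.0112^1.852 / (91.4^1.852·0.114^4.8704) = 20.01 m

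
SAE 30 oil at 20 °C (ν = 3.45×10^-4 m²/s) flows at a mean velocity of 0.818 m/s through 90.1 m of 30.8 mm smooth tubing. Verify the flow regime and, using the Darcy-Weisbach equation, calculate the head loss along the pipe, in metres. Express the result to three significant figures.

h_f ≈ 87.4 m

Re = VD/ν = 0.818·0.03080/3.45×10^-4 = 73.0 → laminar (Re < 2300)
f = 64/Re = 0.8764
h_f = f(L/D)V²/(2g) = 0.8764·(90.1/0.03080)·0.818²/(2·9.81) = 87.43 m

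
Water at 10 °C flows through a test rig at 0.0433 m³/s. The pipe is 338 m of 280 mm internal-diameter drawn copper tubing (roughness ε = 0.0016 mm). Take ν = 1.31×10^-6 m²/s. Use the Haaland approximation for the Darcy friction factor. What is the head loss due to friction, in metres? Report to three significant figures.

V = 4Q/(πD²) = 4·0.0433/(π·0.280²) = 0.7032 m/s
Re = VD/ν = 0.7032·0.280/1.31×10^-6 = 1.50×10^5 → turbulent
ε/D = 0.0016/280 = 5.71×10^-6
Haaland: f = 0.01643
h_f = f(L/D)V²/(2g) = 0.01643·(338/0.280)·0.7032²/(2·9.81) = 0.4997 m

h_f ≈ 0.500 m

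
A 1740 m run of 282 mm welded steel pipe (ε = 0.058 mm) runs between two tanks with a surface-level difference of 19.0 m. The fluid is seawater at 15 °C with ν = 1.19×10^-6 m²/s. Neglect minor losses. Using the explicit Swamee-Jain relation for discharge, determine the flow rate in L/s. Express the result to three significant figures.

Swamee-Jain (Type II): Q = -0.965·√(gD⁵h_f/L)·ln[ε/(3.7D) + √(3.17ν²L/(gD³h_f))]
√(gD⁵h_f/L) = √(9.81·0.282⁵·19.0/1740) = 0.01382
ε/(3.7D) = 5.56×10^-5; √(3.17ν²L/(gD³h_f)) = 4.32×10^-5
Q = -0.965·0.01382·ln(9.882×10^-5) = 0.1230 m³/s
Check: V = 1.97 m/s, Re = 4.67×10^5, f = 0.01566, h_f = 19.1 m ≈ 19.0 m ✓

Q ≈ 123 L/s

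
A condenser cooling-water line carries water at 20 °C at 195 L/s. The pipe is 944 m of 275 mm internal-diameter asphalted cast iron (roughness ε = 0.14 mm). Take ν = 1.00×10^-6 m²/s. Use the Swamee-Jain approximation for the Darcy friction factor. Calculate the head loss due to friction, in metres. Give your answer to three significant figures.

h_f ≈ 32.8 m

V = 4Q/(πD²) = 4·0.195/(π·0.275²) = 3.283 m/s
Re = VD/ν = 3.283·0.275/1.00×10^-6 = 9.03×10^5 → turbulent
ε/D = 0.14/275 = 5.09×10^-4
Swamee-Jain: f = 0.01742
h_f = f(L/D)V²/(2g) = 0.01742·(944/0.275)·3.283²/(2·9.81) = 32.84 m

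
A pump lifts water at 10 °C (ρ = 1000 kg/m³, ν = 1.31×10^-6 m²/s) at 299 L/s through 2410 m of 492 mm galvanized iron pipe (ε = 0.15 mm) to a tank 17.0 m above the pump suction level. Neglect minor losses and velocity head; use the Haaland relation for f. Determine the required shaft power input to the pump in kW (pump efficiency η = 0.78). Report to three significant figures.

V = 4Q/(πD²) = 1.573 m/s; Re = 5.91×10^5; ε/D = 3.05×10^-4; f = 0.01603
h_f = f(L/D)V²/2g = 9.901 m
Total head H = z + h_f = 17.0 + 9.901 = 26.90 m
P_hyd = ρgQH = 1000·9.81·0.299·26.90 = 78.90 kW
P_shaft = P_hyd/η = 78.90/0.78 = 101.2 kW

P_shaft ≈ 101 kW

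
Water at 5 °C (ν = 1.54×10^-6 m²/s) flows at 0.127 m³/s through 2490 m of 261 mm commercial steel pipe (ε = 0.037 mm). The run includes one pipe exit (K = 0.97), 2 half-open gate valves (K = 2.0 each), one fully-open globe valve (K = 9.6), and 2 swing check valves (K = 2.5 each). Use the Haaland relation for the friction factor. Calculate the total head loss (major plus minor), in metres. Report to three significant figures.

H_L ≈ 46.9 m

V = 4Q/(πD²) = 2.374 m/s; V²/2g = 0.2872 m
Re = 4.02×10^5, ε/D = 1.42×10^-4 → f = 0.01506 (Haaland)
Major: h_f = f(L/D)·V²/2g = 0.01506·9540·0.2872 = 41.25 m
Minor: ΣK = 19.6; h_m = ΣK·V²/2g = 5.620 m
Total H_L = 41.25 + 5.620 = 46.87 m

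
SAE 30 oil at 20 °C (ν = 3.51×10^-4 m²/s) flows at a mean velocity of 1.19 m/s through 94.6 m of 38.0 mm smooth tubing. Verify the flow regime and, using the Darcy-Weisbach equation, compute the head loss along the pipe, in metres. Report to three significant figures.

h_f ≈ 89.3 m

Re = VD/ν = 1.19·0.03800/3.51×10^-4 = 129 → laminar (Re < 2300)
f = 64/Re = 0.4968
h_f = f(L/D)V²/(2g) = 0.4968·(94.6/0.03800)·1.19²/(2·9.81) = 89.26 m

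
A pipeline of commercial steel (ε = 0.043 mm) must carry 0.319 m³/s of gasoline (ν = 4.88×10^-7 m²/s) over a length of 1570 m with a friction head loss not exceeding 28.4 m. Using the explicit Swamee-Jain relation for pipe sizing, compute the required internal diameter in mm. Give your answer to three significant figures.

D ≈ 363 mm

Swamee-Jain (Type III): D = 0.66·[ε^1.25·(LQ²/(gh_f))^4.75 + ν·Q^9.4·(L/(gh_f))^5.2]^0.04
LQ²/(gh_f) = 0.5734; L/(gh_f) = 5.635
Term 1 = ε^1.25·(…)^4.75 = 2.48×10^-7; Term 2 = ν·Q^9.4·(…)^5.2 = 8.49×10^-8
D = 0.66·(2.48×10^-7 + 8.49×10^-8)^0.04 = 0.3634 m = 363 mm
Check: V = 3.07 m/s, Re = 2.29×10^6, f = 0.01310, h_f = 27.3 m ≈ 28.4 m ✓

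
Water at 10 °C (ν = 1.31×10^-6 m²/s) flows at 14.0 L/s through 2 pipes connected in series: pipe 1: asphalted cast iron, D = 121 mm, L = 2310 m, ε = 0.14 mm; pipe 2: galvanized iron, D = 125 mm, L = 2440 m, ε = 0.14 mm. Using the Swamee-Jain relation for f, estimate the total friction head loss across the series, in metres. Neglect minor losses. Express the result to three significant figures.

Pipe 1: V = 1.217 m/s, Re = 1.12×10^5, ε/D = 0.00116, f = 0.02265, h_1 = f(L/D)V²/2g = 32.67 m
Pipe 2: V = 1.141 m/s, Re = 1.09×10^5, ε/D = 0.00112, f = 0.02258, h_2 = f(L/D)V²/2g = 29.24 m
Series → Q common, losses add: H = Σh = 61.91 m

H ≈ 61.9 m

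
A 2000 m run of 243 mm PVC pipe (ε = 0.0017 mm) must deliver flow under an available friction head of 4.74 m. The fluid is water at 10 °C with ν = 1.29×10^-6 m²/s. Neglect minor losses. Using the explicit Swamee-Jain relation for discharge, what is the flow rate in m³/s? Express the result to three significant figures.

Swamee-Jain (Type II): Q = -0.965·√(gD⁵h_f/L)·ln[ε/(3.7D) + √(3.17ν²L/(gD³h_f))]
√(gD⁵h_f/L) = √(9.81·0.243⁵·4.74/2000) = 0.004438
ε/(3.7D) = 1.89×10^-6; √(3.17ν²L/(gD³h_f)) = 1.26×10^-4
Q = -0.965·0.004438·ln(1.276×10^-4) = 0.03840 m³/s
Check: V = 0.828 m/s, Re = 1.56×10^5, f = 0.01637, h_f = 4.71 m ≈ 4.74 m ✓

Q ≈ 0.0384 m³/s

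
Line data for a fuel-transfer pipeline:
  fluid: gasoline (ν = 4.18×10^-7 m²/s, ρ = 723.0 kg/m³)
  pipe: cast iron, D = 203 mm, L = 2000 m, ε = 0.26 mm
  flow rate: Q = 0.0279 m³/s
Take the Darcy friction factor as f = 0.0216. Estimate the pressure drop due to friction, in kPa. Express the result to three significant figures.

V = 4Q/(πD²) = 4·0.0279/(π·0.203²) = 0.8620 m/s
h_f = f(L/D)V²/(2g) = 0.02160·(2000/0.203)·0.8620²/(2·9.81) = 8.060 m
Δp = ρg·h_f = 723.0·9.81·8.060 = 57.17 kPa

Δp ≈ 57.2 kPa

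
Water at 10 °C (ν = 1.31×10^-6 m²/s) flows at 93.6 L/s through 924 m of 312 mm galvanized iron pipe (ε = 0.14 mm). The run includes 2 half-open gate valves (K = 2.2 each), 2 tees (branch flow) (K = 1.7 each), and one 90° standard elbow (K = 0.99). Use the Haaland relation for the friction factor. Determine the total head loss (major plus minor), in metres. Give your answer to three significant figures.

V = 4Q/(πD²) = 1.224 m/s; V²/2g = 0.07639 m
Re = 2.92×10^5, ε/D = 4.49×10^-4 → f = 0.01781 (Haaland)
Major: h_f = f(L/D)·V²/2g = 0.01781·2962·0.07639 = 4.028 m
Minor: ΣK = 8.79; h_m = ΣK·V²/2g = 0.6715 m
Total H_L = 4.028 + 0.6715 = 4.700 m

H_L ≈ 4.70 m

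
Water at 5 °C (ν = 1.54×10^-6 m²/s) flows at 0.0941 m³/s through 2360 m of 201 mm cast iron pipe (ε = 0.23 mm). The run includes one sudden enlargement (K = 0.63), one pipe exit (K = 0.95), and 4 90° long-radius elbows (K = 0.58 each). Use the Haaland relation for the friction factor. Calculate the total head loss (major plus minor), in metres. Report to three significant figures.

V = 4Q/(πD²) = 2.966 m/s; V²/2g = 0.4482 m
Re = 3.87×10^5, ε/D = 0.00114 → f = 0.02094 (Haaland)
Major: h_f = f(L/D)·V²/2g = 0.02094·11741·0.4482 = 110.2 m
Minor: ΣK = 3.90; h_m = ΣK·V²/2g = 1.748 m
Total H_L = 110.2 + 1.748 = 112.0 m

H_L ≈ 112 m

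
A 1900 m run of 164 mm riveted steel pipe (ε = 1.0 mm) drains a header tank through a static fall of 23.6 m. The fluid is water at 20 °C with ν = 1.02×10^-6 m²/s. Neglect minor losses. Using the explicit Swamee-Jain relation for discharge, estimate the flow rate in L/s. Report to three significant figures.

Swamee-Jain (Type II): Q = -0.965·√(gD⁵h_f/L)·ln[ε/(3.7D) + √(3.17ν²L/(gD³h_f))]
√(gD⁵h_f/L) = √(9.81·0.164⁵·23.6/1900) = 0.003802
ε/(3.7D) = 0.00165; √(3.17ν²L/(gD³h_f)) = 7.83×10^-5
Q = -0.965·0.003802·ln(0.001726) = 0.02334 m³/s
Check: V = 1.10 m/s, Re = 1.78×10^5, f = 0.03293, h_f = 23.7 m ≈ 23.6 m ✓

Q ≈ 23.3 L/s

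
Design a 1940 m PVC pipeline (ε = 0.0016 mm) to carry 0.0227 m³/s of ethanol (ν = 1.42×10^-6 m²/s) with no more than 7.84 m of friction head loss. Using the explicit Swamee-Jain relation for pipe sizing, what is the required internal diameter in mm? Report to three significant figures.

Swamee-Jain (Type III): D = 0.66·[ε^1.25·(LQ²/(gh_f))^4.75 + ν·Q^9.4·(L/(gh_f))^5.2]^0.04
LQ²/(gh_f) = 0.01300; L/(gh_f) = 25.22
Term 1 = ε^1.25·(…)^4.75 = 6.25×10^-17; Term 2 = ν·Q^9.4·(…)^5.2 = 9.74×10^-15
D = 0.66·(6.25×10^-17 + 9.74×10^-15)^0.04 = 0.1816 m = 182 mm
Check: V = 0.876 m/s, Re = 1.12×10^5, f = 0.01750, h_f = 7.31 m ≈ 7.84 m ✓

D ≈ 182 mm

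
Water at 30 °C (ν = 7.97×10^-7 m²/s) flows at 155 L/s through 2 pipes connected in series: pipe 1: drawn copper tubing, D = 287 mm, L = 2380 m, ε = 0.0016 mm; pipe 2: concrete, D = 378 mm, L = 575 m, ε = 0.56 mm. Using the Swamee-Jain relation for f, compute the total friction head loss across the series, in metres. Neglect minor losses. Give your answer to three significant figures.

H ≈ 32.5 m

Pipe 1: V = 2.396 m/s, Re = 8.63×10^5, ε/D = 5.57×10^-6, f = 0.01203, h_1 = f(L/D)V²/2g = 29.18 m
Pipe 2: V = 1.381 m/s, Re = 6.55×10^5, ε/D = 0.00148, f = 0.02211, h_2 = f(L/D)V²/2g = 3.270 m
Series → Q common, losses add: H = Σh = 32.45 m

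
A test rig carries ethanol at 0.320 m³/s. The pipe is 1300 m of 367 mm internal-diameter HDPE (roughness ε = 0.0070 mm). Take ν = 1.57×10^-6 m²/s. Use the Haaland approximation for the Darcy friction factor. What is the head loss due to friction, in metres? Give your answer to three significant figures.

V = 4Q/(πD²) = 4·0.320/(π·0.367²) = 3.025 m/s
Re = VD/ν = 3.025·0.367/1.57×10^-6 = 7.07×10^5 → turbulent
ε/D = 0.0070/367 = 1.91×10^-5
Haaland: f = 0.01257
h_f = f(L/D)V²/(2g) = 0.01257·(1300/0.367)·3.025²/(2·9.81) = 20.77 m

h_f ≈ 20.8 m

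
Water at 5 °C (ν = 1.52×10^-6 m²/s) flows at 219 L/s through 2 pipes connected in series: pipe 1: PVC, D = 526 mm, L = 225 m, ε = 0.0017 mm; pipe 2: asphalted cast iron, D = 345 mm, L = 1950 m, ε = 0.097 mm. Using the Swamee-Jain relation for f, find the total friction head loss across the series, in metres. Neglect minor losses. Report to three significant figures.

Pipe 1: V = 1.008 m/s, Re = 3.49×10^5, ε/D = 3.23×10^-6, f = 0.01402, h_1 = f(L/D)V²/2g = 0.3104 m
Pipe 2: V = 2.343 m/s, Re = 5.32×10^5, ε/D = 2.81×10^-4, f = 0.01615, h_2 = f(L/D)V²/2g = 25.54 m
Series → Q common, losses add: H = Σh = 25.85 m

H ≈ 25.8 m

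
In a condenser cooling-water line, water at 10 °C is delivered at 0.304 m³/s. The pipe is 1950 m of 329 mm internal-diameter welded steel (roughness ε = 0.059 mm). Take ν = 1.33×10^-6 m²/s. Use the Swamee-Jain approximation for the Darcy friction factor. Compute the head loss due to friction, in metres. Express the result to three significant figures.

V = 4Q/(πD²) = 4·0.304/(π·0.329²) = 3.576 m/s
Re = VD/ν = 3.576·0.329/1.33×10^-6 = 8.85×10^5 → turbulent
ε/D = 0.059/329 = 1.79×10^-4
Swamee-Jain: f = 0.01465
h_f = f(L/D)V²/(2g) = 0.01465·(1950/0.329)·3.576²/(2·9.81) = 56.60 m

h_f ≈ 56.6 m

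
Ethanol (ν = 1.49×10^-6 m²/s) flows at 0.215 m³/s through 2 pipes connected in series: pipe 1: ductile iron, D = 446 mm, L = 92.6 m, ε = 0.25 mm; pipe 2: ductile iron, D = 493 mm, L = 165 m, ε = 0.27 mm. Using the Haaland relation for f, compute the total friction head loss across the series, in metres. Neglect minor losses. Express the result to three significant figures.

Pipe 1: V = 1.376 m/s, Re = 4.12×10^5, ε/D = 5.61×10^-4, f = 0.01810, h_1 = f(L/D)V²/2g = 0.3629 m
Pipe 2: V = 1.126 m/s, Re = 3.73×10^5, ε/D = 5.48×10^-4, f = 0.01812, h_2 = f(L/D)V²/2g = 0.3921 m
Series → Q common, losses add: H = Σh = 0.7550 m

H ≈ 0.755 m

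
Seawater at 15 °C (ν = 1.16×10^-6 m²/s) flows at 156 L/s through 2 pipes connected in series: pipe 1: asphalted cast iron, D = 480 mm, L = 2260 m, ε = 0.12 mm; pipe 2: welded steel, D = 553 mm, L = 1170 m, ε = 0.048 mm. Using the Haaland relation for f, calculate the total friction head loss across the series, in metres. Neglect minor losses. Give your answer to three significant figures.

Pipe 1: V = 0.8621 m/s, Re = 3.57×10^5, ε/D = 2.50×10^-4, f = 0.01618, h_1 = f(L/D)V²/2g = 2.885 m
Pipe 2: V = 0.6495 m/s, Re = 3.10×10^5, ε/D = 8.68×10^-5, f = 0.01504, h_2 = f(L/D)V²/2g = 0.6844 m
Series → Q common, losses add: H = Σh = 3.569 m

H ≈ 3.57 m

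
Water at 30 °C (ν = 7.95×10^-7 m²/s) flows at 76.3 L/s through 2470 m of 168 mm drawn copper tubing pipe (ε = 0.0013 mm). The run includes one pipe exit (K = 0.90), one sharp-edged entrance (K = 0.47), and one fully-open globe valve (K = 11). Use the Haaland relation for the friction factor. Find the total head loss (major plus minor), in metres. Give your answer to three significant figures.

V = 4Q/(πD²) = 3.442 m/s; V²/2g = 0.6039 m
Re = 7.27×10^5, ε/D = 7.74×10^-6 → f = 0.01234 (Haaland)
Major: h_f = f(L/D)·V²/2g = 0.01234·14702·0.6039 = 109.6 m
Minor: ΣK = 12.4; h_m = ΣK·V²/2g = 7.470 m
Total H_L = 109.6 + 7.470 = 117.0 m

H_L ≈ 117 m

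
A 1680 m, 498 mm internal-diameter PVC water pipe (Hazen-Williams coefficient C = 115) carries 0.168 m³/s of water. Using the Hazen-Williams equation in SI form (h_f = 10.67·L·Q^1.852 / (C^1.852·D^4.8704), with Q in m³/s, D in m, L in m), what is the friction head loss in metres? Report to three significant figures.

h_f ≈ 3.00 m

h_f = 10.67·1680·0.168^1.852 / (115^1.852·0.498^4.8704) = 2.999 m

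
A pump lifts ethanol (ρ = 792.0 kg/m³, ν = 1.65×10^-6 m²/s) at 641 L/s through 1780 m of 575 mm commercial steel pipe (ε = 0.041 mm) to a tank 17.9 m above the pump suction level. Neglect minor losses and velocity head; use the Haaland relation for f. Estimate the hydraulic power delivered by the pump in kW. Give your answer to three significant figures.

P_hyd ≈ 152 kW

V = 4Q/(πD²) = 2.468 m/s; Re = 8.60×10^5; ε/D = 7.13×10^-5; f = 0.01308
h_f = f(L/D)V²/2g = 12.57 m
Total head H = z + h_f = 17.9 + 12.57 = 30.47 m
P_hyd = ρgQH = 792.0·9.81·0.641·30.47 = 151.8 kW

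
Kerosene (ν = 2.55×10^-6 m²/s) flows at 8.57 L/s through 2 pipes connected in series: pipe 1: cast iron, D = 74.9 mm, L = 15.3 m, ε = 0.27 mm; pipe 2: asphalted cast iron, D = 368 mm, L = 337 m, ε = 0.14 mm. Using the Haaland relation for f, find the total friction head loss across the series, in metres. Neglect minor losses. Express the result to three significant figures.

Pipe 1: V = 1.945 m/s, Re = 5.71×10^4, ε/D = 0.00360, f = 0.02940, h_1 = f(L/D)V²/2g = 1.158 m
Pipe 2: V = 0.08057 m/s, Re = 1.16×10^4, ε/D = 3.80×10^-4, f = 0.03014, h_2 = f(L/D)V²/2g = 0.009133 m
Series → Q common, losses add: H = Σh = 1.167 m

H ≈ 1.17 m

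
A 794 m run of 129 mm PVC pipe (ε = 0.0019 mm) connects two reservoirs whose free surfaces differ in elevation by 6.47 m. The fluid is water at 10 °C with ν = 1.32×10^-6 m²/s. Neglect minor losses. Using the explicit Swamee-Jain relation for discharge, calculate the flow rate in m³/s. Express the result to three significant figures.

Q ≈ 0.0140 m³/s

Swamee-Jain (Type II): Q = -0.965·√(gD⁵h_f/L)·ln[ε/(3.7D) + √(3.17ν²L/(gD³h_f))]
√(gD⁵h_f/L) = √(9.81·0.129⁵·6.47/794) = 0.001690
ε/(3.7D) = 3.98×10^-6; √(3.17ν²L/(gD³h_f)) = 1.79×10^-4
Q = -0.965·0.001690·ln(1.834×10^-4) = 0.01403 m³/s
Check: V = 1.07 m/s, Re = 1.05×10^5, f = 0.01778, h_f = 6.43 m ≈ 6.47 m ✓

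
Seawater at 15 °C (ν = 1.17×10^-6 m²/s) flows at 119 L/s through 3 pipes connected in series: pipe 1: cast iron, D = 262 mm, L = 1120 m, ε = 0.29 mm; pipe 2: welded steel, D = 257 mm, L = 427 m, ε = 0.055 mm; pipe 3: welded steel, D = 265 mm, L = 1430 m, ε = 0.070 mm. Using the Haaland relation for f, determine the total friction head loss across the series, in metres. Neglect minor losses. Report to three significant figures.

Pipe 1: V = 2.207 m/s, Re = 4.94×10^5, ε/D = 0.00111, f = 0.02066, h_1 = f(L/D)V²/2g = 21.93 m
Pipe 2: V = 2.294 m/s, Re = 5.04×10^5, ε/D = 2.14×10^-4, f = 0.01541, h_2 = f(L/D)V²/2g = 6.867 m
Pipe 3: V = 2.158 m/s, Re = 4.89×10^5, ε/D = 2.64×10^-4, f = 0.01589, h_3 = f(L/D)V²/2g = 20.34 m
Series → Q common, losses add: H = Σh = 49.14 m

H ≈ 49.1 m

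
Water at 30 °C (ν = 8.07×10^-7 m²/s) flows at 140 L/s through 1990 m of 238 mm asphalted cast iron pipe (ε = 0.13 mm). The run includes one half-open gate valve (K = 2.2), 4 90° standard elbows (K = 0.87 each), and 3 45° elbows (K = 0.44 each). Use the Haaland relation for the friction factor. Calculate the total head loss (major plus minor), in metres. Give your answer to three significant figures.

V = 4Q/(πD²) = 3.147 m/s; V²/2g = 0.5047 m
Re = 9.28×10^5, ε/D = 5.46×10^-4 → f = 0.01751 (Haaland)
Major: h_f = f(L/D)·V²/2g = 0.01751·8361·0.5047 = 73.91 m
Minor: ΣK = 7.00; h_m = ΣK·V²/2g = 3.533 m
Total H_L = 73.91 + 3.533 = 77.44 m

H_L ≈ 77.4 m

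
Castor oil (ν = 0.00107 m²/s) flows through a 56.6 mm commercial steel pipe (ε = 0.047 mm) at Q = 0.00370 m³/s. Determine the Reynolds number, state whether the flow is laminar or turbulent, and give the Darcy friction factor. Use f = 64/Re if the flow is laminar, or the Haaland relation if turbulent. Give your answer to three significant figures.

Re ≈ 77.8; laminar; f = 64/Re ≈ 0.823

V = 4Q/(πD²) = 1.471 m/s
Re = VD/ν = 1.471·0.0566/0.00107 = 77.8
Re < 2300 → laminar → f = 64/Re = 0.8228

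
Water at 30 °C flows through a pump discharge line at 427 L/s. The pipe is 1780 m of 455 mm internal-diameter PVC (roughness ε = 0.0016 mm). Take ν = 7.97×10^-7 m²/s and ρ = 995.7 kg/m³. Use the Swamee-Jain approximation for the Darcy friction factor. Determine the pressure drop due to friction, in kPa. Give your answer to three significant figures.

V = 4Q/(πD²) = 4·0.427/(π·0.455²) = 2.626 m/s
Re = VD/ν = 2.626·0.455/7.97×10^-7 = 1.50×10^6 → turbulent
ε/D = 0.0016/455 = 3.52×10^-6
Swamee-Jain: f = 0.01097
h_f = f(L/D)V²/(2g) = 0.01097·(1780/0.455)·2.626²/(2·9.81) = 15.08 m
Δp = ρg·h_f = 995.7·9.81·15.08 = 147.3 kPa

Δp ≈ 147 kPa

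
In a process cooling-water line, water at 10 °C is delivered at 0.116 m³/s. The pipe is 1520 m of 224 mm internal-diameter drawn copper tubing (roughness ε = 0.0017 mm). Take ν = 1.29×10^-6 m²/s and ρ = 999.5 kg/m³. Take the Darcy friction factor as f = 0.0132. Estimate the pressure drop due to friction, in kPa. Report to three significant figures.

V = 4Q/(πD²) = 4·0.116/(π·0.224²) = 2.944 m/s
h_f = f(L/D)V²/(2g) = 0.01320·(1520/0.224)·2.944²/(2·9.81) = 39.56 m
Δp = ρg·h_f = 999.5·9.81·39.56 = 387.9 kPa

Δp ≈ 388 kPa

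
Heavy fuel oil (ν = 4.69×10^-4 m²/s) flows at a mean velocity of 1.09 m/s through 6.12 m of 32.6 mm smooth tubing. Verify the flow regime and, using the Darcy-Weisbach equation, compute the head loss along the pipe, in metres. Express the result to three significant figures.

h_f ≈ 9.60 m

Re = VD/ν = 1.09·0.03260/4.69×10^-4 = 75.8 → laminar (Re < 2300)
f = 64/Re = 0.8447
h_f = f(L/D)V²/(2g) = 0.8447·(6.12/0.03260)·1.09²/(2·9.81) = 9.603 m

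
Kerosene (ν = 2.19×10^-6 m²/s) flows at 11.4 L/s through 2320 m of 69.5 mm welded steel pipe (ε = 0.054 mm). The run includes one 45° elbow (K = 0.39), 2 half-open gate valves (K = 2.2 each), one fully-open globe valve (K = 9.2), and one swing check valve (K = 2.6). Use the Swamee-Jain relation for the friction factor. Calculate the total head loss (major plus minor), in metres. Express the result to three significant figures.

V = 4Q/(πD²) = 3.005 m/s; V²/2g = 0.4602 m
Re = 9.54×10^4, ε/D = 7.77×10^-4 → f = 0.02164 (Swamee-Jain)
Major: h_f = f(L/D)·V²/2g = 0.02164·33381·0.4602 = 332.5 m
Minor: ΣK = 16.6; h_m = ΣK·V²/2g = 7.636 m
Total H_L = 332.5 + 7.636 = 340.2 m

H_L ≈ 340 m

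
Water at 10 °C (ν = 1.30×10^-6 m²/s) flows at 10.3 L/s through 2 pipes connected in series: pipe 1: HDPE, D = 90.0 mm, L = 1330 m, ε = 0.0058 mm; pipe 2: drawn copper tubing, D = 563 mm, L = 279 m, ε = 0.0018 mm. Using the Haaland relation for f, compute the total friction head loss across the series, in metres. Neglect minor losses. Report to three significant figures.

H ≈ 35.0 m

Pipe 1: V = 1.619 m/s, Re = 1.12×10^5, ε/D = 6.44×10^-5, f = 0.01770, h_1 = f(L/D)V²/2g = 34.95 m
Pipe 2: V = 0.04137 m/s, Re = 1.79×10^4, ε/D = 3.20×10^-6, f = 0.02648, h_2 = f(L/D)V²/2g = 0.001145 m
Series → Q common, losses add: H = Σh = 34.96 m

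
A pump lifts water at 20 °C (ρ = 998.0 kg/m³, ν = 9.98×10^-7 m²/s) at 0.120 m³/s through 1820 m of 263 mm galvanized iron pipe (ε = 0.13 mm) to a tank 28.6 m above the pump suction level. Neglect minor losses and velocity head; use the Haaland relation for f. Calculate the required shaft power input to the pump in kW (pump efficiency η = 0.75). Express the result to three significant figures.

V = 4Q/(πD²) = 2.209 m/s; Re = 5.82×10^5; ε/D = 4.94×10^-4; f = 0.01743
h_f = f(L/D)V²/2g = 30.00 m
Total head H = z + h_f = 28.6 + 30.00 = 58.60 m
P_hyd = ρgQH = 998.0·9.81·0.120·58.60 = 68.84 kW
P_shaft = P_hyd/η = 68.84/0.75 = 91.79 kW

P_shaft ≈ 91.8 kW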